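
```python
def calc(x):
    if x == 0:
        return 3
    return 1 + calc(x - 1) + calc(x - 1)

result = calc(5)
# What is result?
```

calc(x) = 1 + 2·calc(x-1), calc(0)=3. Closed form: (3+1)·2^5 - 1 = 127.

Answer: 127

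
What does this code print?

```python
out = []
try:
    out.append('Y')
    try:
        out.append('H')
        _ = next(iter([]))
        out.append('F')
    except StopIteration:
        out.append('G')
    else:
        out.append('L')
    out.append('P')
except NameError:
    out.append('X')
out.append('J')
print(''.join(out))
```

Execution trace: 'Y' (try body) → 'H' (inner try body) → 'G' (inner except StopIteration) → 'P' (try body, no exception) → 'J' (after the try/except). Output: YHGPJ

Answer: YHGPJ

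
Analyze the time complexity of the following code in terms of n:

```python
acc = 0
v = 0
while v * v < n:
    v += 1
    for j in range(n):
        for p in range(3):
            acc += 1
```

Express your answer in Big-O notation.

Each loop level contributes: √n × n × 1. Multiplying the contributions gives O(n√n).

Answer: O(n√n)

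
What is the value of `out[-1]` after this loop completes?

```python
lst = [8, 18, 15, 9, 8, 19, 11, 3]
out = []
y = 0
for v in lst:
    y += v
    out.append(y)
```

Cumulative sum ends at 91
`out` takes the values: [] → [8] → [8, 26] → [8, 26, 41] → [8, 26, 41, 50] → [8, 26, 41, 50, 58] → [8, 26, 41, 50, 58, 77] → [8, 26, 41, 50, 58, 77, 88] → [8, 26, 41, 50, 58, 77, 88, 91]
So `out[-1]` = 91

Answer: 91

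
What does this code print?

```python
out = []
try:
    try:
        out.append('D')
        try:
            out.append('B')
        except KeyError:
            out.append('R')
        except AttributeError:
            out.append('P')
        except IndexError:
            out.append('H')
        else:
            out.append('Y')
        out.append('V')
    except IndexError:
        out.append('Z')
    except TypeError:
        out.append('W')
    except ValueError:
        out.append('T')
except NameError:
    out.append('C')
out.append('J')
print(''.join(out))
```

Execution trace: 'D' (try body) → 'B' (inner try body, no exception) → 'Y' (inner else) → 'V' (try body, no exception) → 'J' (after the try/except). Output: DBYVJ

Answer: DBYVJ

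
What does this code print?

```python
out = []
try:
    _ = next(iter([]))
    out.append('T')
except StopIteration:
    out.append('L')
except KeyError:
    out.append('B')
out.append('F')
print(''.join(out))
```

Execution trace: 'L' (except StopIteration) → 'F' (after the try/except). Output: LF

Answer: LF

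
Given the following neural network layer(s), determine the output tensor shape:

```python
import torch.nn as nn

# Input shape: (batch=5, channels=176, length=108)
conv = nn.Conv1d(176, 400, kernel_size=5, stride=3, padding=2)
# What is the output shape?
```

Input: (5, 176, 108) -> Output: (5, 400, 36)

Answer: (5, 400, 36)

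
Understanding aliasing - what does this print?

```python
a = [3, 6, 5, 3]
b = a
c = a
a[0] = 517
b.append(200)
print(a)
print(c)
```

Key concept: multiple aliases.
Step by step:
`a = [3, 6, 5, 3]` → a = [3, 6, 5, 3]
`b = a` → b = [3, 6, 5, 3] (same object as a)
`c = a` → c = [3, 6, 5, 3] (same object as a, b)
`a[0] = 517` → a = [517, 6, 5, 3] (same object as b, c); b = [517, 6, 5, 3] (same object as a, c); c = [517, 6, 5, 3] (same object as a, b)
`b.append(200)` → a = [517, 6, 5, 3, 200] (same object as b, c); b = [517, 6, 5, 3, 200] (same object as a, c); c = [517, 6, 5, 3, 200] (same object as a, b)
`print(a)` → prints [517, 6, 5, 3, 200]
`print(c)` → prints [517, 6, 5, 3, 200]

Answer:
[517, 6, 5, 3, 200]
[517, 6, 5, 3, 200]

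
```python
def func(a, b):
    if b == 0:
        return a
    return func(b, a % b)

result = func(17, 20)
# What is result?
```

func(17, 20) -> func(20, 17) -> func(17, 3) -> func(3, 2) -> func(2, 1) -> func(1, 0) -> 1

Answer: 1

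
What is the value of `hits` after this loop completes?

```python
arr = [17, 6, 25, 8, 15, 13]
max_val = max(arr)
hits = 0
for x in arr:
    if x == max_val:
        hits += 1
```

Count of max value 25 in [17, 6, 25, 8, 15, 13]
`hits` takes the values: 0 → 1

Answer: 1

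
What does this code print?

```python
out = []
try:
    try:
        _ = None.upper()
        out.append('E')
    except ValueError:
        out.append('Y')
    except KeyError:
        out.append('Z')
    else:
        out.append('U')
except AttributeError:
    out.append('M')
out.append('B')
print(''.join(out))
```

Execution trace: 'M' (outer except AttributeError) → 'B' (after the try/except). Output: MB

Answer: MB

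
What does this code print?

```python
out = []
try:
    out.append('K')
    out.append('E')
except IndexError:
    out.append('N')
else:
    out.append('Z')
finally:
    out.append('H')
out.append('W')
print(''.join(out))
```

Execution trace: 'K' (try body) → 'E' (try body, no exception) → 'Z' (else) → 'H' (finally) → 'W' (after the try/except). Output: KEZHW

Answer: KEZHW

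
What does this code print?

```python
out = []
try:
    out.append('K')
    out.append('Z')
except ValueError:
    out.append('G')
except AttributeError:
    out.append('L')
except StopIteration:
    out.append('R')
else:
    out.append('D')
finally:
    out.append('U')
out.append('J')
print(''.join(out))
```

Execution trace: 'K' (try body) → 'Z' (try body, no exception) → 'D' (else) → 'U' (finally) → 'J' (after the try/except). Output: KZDUJ

Answer: KZDUJ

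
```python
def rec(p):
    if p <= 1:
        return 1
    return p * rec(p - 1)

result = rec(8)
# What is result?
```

rec(8) = 8 * 7 * 6 * 5 * 4 * 3 * 2 * 1 = 40320

Answer: 40320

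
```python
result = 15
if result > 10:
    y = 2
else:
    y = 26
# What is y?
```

Trace:
`result = 15` → result = 15
`if result > 10: ...` → result > 10 is True → y = 2
So y = 2

Answer: 2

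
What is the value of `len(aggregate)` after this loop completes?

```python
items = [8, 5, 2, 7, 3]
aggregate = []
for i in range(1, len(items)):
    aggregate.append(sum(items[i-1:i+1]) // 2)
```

Number of 2-element averages
`aggregate` takes the values: [] → [6] → [6, 3] → [6, 3, 4] → [6, 3, 4, 5]
So `len(aggregate)` = 4

Answer: 4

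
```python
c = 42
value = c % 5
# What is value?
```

Trace:
`c = 42` → c = 42
`value = c % 5` → value = 2
So value = 2

Answer: 2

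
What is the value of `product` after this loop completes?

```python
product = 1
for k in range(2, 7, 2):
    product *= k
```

Product of even numbers 2 to 6
`product` takes the values: 1 → 2 → 8 → 48

Answer: 48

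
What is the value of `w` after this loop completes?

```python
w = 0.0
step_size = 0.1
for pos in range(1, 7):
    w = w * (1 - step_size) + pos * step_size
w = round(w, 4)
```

Moving average with lr=0.1
`w` takes the values: 0.0 → 0.1 → 0.29 → 0.561 → 0.9049 → 1.31441 → 1.782969 → 1.783

Answer: 1.783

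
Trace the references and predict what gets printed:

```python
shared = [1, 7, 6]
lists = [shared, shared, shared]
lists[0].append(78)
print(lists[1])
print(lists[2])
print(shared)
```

Key concept: list of same reference.
Step by step:
`shared = [1, 7, 6]` → shared = [1, 7, 6]
`lists = [shared, shared, shared]` → lists = [[1, 7, 6], [1, 7, 6], [1, 7, 6]]
`lists[0].append(78)` → shared = [1, 7, 6, 78]; lists = [[1, 7, 6, 78], [1, 7, 6, 78], [1, 7, 6, 78]]
`print(lists[1])` → prints [1, 7, 6, 78]
`print(lists[2])` → prints [1, 7, 6, 78]
`print(shared)` → prints [1, 7, 6, 78]

Answer:
[1, 7, 6, 78]
[1, 7, 6, 78]
[1, 7, 6, 78]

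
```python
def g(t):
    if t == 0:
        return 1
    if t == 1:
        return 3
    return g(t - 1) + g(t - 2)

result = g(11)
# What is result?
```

Build up from base cases: g(0)=1, g(1)=3, g(2)=4, g(3)=7, g(4)=11, g(5)=18, g(6)=29, ..., g(11)=322

Answer: 322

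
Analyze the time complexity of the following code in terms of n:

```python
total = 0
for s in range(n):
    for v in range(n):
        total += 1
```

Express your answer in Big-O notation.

Each loop level contributes: n × n. Multiplying the contributions gives O(n^2).

Answer: O(n^2)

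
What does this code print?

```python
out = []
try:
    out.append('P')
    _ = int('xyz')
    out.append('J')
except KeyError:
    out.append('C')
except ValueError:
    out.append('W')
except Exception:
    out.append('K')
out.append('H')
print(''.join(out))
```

Execution trace: 'P' (try body) → 'W' (except ValueError) → 'H' (after the try/except). Output: PWH

Answer: PWH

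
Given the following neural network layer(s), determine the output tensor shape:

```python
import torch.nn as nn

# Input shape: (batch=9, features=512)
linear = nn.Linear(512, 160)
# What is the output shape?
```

Input: (9, 512) -> Output: (9, 160)

Answer: (9, 160)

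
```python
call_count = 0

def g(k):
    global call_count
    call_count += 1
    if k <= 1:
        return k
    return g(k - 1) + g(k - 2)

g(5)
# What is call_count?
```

Calls(k) = 1 + Calls(k-1) + Calls(k-2); Calls(0)=Calls(1)=1. For k=5 this gives 15.

Answer: 15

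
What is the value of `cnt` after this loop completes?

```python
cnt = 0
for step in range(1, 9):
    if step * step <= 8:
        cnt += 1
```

Count numbers where step² ≤ 8
`cnt` takes the values: 0 → 1 → 2

Answer: 2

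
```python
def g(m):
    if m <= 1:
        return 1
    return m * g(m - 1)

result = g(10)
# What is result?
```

g(10) = 10 * 9 * 8 * 7 * 6 * 5 * 4 * 3 * 2 * 1 = 3628800

Answer: 3628800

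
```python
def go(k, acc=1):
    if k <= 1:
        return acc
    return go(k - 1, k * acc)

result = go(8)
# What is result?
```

Accumulator trace (n, acc): (8, 1) -> (7, 8) -> (6, 56) -> (5, 336) -> (4, 1680) -> (3, 6720) -> (2, 20160) -> (1, 40320) -> return 40320

Answer: 40320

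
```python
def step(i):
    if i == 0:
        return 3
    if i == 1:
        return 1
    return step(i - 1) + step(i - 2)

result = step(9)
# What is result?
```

Build up from base cases: step(0)=3, step(1)=1, step(2)=4, step(3)=5, step(4)=9, step(5)=14, step(6)=23, ..., step(9)=97

Answer: 97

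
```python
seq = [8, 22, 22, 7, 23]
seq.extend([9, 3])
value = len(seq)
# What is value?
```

Trace:
`seq = [8, 22, 22, 7, 23]` → seq = [8, 22, 22, 7, 23]
`seq.extend([9, 3])` → seq = [8, 22, 22, 7, 23, 9, 3]
`value = len(seq)` → value = 7
So value = 7

Answer: 7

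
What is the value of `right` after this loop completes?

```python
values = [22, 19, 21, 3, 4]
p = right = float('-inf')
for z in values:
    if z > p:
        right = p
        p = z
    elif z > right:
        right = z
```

Second largest (with repeats) in [22, 19, 21, 3, 4]
`right` takes the values: -inf → 19 → 21

Answer: 21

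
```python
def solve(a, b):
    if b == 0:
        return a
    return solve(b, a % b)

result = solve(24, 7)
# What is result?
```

solve(24, 7) -> solve(7, 3) -> solve(3, 1) -> solve(1, 0) -> 1

Answer: 1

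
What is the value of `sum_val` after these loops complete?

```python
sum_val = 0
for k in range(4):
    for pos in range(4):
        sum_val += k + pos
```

Sum of all k+pos for k,pos in 4x4
`sum_val` takes the values: 0 → 1 → 3 → 6 → 7 → 9 → 12 → 16 → 18 → 21 → 25 → 30 → 33 → 37 → 42 → 48

Answer: 48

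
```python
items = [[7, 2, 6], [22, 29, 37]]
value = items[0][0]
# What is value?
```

Trace:
`items = [[7, 2, 6], [22, 29, 37]]` → items = [[7, 2, 6], [22, 29, 37]]
`value = items[0][0]` → value = 7
So value = 7

Answer: 7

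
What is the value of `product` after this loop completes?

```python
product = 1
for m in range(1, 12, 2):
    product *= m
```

Product of 1, 3, 5, ... up to 11
`product` takes the values: 1 → 3 → 15 → 105 → 945 → 10395

Answer: 10395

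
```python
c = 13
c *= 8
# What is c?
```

Trace:
`c = 13` → c = 13
`c *= 8` → c = 104
So c = 104

Answer: 104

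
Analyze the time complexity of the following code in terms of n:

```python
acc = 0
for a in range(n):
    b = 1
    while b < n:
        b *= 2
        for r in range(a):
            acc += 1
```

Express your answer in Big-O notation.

Each loop level contributes: n × log n × n. Multiplying the contributions gives O(n^2 log n).

Answer: O(n^2 log n)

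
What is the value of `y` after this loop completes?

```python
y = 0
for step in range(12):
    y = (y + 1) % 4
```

Increment mod 4, 12 times = 0
`y` takes the values: 0 → 1 → 2 → 3 → 0 → 1 → 2 → 3 → 0 → 1 → 2 → 3 → 0

Answer: 0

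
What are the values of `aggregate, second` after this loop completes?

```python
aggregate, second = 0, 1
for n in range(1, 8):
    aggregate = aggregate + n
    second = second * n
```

Sum and factorial of 1 to 7
`aggregate, second` takes the values: (0, 1) → (1, 1) → (3, 1) → (3, 2) → (6, 2) → (6, 6) → (10, 6) → (10, 24) → (15, 24) → (15, 120) → (21, 120) → (21, 720) → (28, 720) → (28, 5040)

Answer: 28, 5040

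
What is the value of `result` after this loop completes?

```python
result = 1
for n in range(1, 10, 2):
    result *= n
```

Product of 1, 3, 5, ... up to 9
`result` takes the values: 1 → 3 → 15 → 105 → 945

Answer: 945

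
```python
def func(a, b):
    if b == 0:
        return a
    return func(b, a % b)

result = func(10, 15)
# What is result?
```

func(10, 15) -> func(15, 10) -> func(10, 5) -> func(5, 0) -> 5

Answer: 5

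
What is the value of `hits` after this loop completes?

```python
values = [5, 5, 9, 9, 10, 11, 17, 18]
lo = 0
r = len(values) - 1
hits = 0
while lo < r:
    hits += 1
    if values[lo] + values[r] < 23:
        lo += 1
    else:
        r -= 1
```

Steps to find pair summing to 23
`hits` takes the values: 0 → 1 → 2 → 3 → 4 → 5 → 6 → 7

Answer: 7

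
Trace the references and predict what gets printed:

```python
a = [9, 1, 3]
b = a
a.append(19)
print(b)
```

Key concept: basic list aliasing.
Step by step:
`a = [9, 1, 3]` → a = [9, 1, 3]
`b = a` → b = [9, 1, 3] (same object as a)
`a.append(19)` → a = [9, 1, 3, 19] (same object as b); b = [9, 1, 3, 19] (same object as a)
`print(b)` → prints [9, 1, 3, 19]

Answer: [9, 1, 3, 19]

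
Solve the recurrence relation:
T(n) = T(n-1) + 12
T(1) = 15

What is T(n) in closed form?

Unrolling: T(n) = T(1) + 12·(n-1) = 15 + 12(n-1) = 12n + 3.

Answer: T(n) = 12n + 3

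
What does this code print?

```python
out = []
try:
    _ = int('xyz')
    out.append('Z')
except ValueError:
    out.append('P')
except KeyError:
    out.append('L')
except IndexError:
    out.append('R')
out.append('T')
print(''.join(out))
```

Execution trace: 'P' (except ValueError) → 'T' (after the try/except). Output: PT

Answer: PT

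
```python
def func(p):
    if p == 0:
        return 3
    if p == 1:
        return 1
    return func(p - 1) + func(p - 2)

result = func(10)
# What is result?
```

Build up from base cases: func(0)=3, func(1)=1, func(2)=4, func(3)=5, func(4)=9, func(5)=14, func(6)=23, ..., func(10)=157

Answer: 157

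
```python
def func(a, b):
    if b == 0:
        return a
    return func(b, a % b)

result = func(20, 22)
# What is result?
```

func(20, 22) -> func(22, 20) -> func(20, 2) -> func(2, 0) -> 2

Answer: 2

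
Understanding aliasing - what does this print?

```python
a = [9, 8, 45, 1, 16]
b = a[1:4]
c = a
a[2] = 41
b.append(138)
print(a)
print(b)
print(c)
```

Key concept: slice vs alias.
Step by step:
`a = [9, 8, 45, 1, 16]` → a = [9, 8, 45, 1, 16]
`b = a[1:4]` → b = [8, 45, 1]
`c = a` → c = [9, 8, 45, 1, 16] (same object as a)
`a[2] = 41` → a = [9, 8, 41, 1, 16] (same object as c); c = [9, 8, 41, 1, 16] (same object as a)
`b.append(138)` → b = [8, 45, 1, 138]
`print(a)` → prints [9, 8, 41, 1, 16]
`print(b)` → prints [8, 45, 1, 138]
`print(c)` → prints [9, 8, 41, 1, 16]

Answer:
[9, 8, 41, 1, 16]
[8, 45, 1, 138]
[9, 8, 41, 1, 16]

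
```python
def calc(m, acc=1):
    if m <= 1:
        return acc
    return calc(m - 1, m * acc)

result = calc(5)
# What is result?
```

Accumulator trace (n, acc): (5, 1) -> (4, 5) -> (3, 20) -> (2, 60) -> (1, 120) -> return 120

Answer: 120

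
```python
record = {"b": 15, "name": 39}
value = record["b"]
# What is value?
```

Trace:
`record = {"b": 15, "name": 39}` → record = {'b': 15, 'name': 39}
`value = record["b"]` → value = 15
So value = 15

Answer: 15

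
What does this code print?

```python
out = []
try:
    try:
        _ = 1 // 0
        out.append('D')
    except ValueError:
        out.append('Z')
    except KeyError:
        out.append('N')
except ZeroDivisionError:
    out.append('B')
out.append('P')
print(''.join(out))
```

Execution trace: 'B' (outer except ZeroDivisionError) → 'P' (after the try/except). Output: BP

Answer: BP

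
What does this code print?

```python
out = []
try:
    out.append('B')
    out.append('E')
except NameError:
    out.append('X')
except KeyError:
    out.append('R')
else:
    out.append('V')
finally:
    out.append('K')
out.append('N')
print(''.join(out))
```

Execution trace: 'B' (try body) → 'E' (try body, no exception) → 'V' (else) → 'K' (finally) → 'N' (after the try/except). Output: BEVKN

Answer: BEVKN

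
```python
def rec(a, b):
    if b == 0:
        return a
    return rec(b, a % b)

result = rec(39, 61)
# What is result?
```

rec(39, 61) -> rec(61, 39) -> rec(39, 22) -> rec(22, 17) -> rec(17, 5) -> rec(5, 2) -> rec(2, 1) -> rec(1, 0) -> 1

Answer: 1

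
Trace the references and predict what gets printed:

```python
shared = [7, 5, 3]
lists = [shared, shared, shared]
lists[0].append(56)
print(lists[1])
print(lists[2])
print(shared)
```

Key concept: list of same reference.
Step by step:
`shared = [7, 5, 3]` → shared = [7, 5, 3]
`lists = [shared, shared, shared]` → lists = [[7, 5, 3], [7, 5, 3], [7, 5, 3]]
`lists[0].append(56)` → shared = [7, 5, 3, 56]; lists = [[7, 5, 3, 56], [7, 5, 3, 56], [7, 5, 3, 56]]
`print(lists[1])` → prints [7, 5, 3, 56]
`print(lists[2])` → prints [7, 5, 3, 56]
`print(shared)` → prints [7, 5, 3, 56]

Answer:
[7, 5, 3, 56]
[7, 5, 3, 56]
[7, 5, 3, 56]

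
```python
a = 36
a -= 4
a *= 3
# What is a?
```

Trace:
`a = 36` → a = 36
`a -= 4` → a = 32
`a *= 3` → a = 96
So a = 96

Answer: 96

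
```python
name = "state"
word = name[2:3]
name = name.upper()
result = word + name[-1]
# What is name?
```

Trace:
`name = "state"` → name = 'state'
`word = name[2:3]` → word = 'a'
`name = name.upper()` → name = 'STATE'
`result = word + name[-1]` → result = 'aE'
So name = 'STATE'

Answer: 'STATE'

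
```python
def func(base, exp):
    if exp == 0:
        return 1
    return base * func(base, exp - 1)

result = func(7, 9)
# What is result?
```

func(7, 9) = 7 * 7 * 7 * 7 * 7 * 7 * 7 * 7 * 7 = 40353607

Answer: 40353607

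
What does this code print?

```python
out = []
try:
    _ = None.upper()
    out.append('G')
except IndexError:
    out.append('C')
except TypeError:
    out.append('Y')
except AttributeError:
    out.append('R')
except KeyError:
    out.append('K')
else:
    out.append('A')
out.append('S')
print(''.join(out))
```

Execution trace: 'R' (except AttributeError) → 'S' (after the try/except). Output: RS

Answer: RS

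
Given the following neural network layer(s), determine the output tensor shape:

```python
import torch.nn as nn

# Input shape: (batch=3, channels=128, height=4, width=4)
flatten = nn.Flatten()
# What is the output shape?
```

Input: (3, 128, 4, 4) -> Output: (3, 2048)

Answer: (3, 2048)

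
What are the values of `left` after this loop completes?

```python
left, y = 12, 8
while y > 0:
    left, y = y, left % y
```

GCD of 12 and 8
`left` takes the values: 12 → 8 → 4

Answer: 4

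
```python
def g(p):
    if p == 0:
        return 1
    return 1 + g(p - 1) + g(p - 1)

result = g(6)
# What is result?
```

g(p) = 1 + 2·g(p-1), g(0)=1. Closed form: (1+1)·2^6 - 1 = 127.

Answer: 127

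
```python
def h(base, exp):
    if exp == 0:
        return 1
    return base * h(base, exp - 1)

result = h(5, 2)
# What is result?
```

h(5, 2) = 5 * 5 = 25

Answer: 25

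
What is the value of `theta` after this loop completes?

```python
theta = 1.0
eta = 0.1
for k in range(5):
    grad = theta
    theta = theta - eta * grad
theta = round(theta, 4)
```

Gradient descent: w = 1.0 * (1 - 0.1)^5
`theta` takes the values: 1.0 → 0.9 → 0.81 → 0.729 → 0.6561 → 0.59049 → 0.5905

Answer: 0.5905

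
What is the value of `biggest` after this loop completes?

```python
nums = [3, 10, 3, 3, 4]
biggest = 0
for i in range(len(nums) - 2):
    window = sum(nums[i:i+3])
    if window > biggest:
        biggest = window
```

Max sum of 3-element window in [3, 10, 3, 3, 4]
`biggest` takes the values: 0 → 16

Answer: 16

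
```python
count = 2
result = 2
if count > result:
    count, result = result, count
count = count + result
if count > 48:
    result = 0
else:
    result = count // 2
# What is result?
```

Trace:
`count = 2` → count = 2
`result = 2` → result = 2
`if count > result: ...` → count > result is False → no variable changes
`count = count + result` → count = 4
`if count > 48: ...` → count > 48 is False, take else branch → no variable changes
So result = 2

Answer: 2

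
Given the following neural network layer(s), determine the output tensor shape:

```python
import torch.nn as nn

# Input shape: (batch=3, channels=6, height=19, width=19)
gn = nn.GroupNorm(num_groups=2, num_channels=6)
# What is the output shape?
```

Input: (3, 6, 19, 19) -> Output: (3, 6, 19, 19)

Answer: (3, 6, 19, 19)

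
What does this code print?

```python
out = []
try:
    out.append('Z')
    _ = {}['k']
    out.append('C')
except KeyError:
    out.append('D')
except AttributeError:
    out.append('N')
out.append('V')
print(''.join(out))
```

Execution trace: 'Z' (try body) → 'D' (except KeyError) → 'V' (after the try/except). Output: ZDV

Answer: ZDV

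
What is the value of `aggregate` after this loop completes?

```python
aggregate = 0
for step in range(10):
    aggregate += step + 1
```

Start at 0, add 1 to 10 = 55
`aggregate` takes the values: 0 → 1 → 3 → 6 → 10 → 15 → 21 → 28 → 36 → 45 → 55

Answer: 55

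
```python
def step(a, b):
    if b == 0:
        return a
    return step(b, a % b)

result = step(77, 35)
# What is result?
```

step(77, 35) -> step(35, 7) -> step(7, 0) -> 7

Answer: 7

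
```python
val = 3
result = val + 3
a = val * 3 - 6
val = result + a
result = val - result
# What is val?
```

Trace:
`val = 3` → val = 3
`result = val + 3` → result = 6
`a = val * 3 - 6` → a = 3
`val = result + a` → val = 9
`result = val - result` → result = 3
So val = 9

Answer: 9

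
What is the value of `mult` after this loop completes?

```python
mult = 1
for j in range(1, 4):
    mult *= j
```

3! = 6
`mult` takes the values: 1 → 2 → 6

Answer: 6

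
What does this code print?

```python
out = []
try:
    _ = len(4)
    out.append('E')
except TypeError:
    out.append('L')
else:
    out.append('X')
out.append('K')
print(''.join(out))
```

Execution trace: 'L' (except TypeError) → 'K' (after the try/except). Output: LK

Answer: LK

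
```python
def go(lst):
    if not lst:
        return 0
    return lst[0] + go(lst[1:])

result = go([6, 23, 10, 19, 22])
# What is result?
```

6 + 23 + 10 + 19 + 22 + 0 = 80

Answer: 80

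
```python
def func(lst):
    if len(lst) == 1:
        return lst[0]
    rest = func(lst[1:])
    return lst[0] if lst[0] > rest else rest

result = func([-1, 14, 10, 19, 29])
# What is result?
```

Recursive max over [-1, 14, 10, 19, 29] = 29

Answer: 29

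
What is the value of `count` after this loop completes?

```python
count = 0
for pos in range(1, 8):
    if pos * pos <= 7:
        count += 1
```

Count numbers where pos² ≤ 7
`count` takes the values: 0 → 1 → 2

Answer: 2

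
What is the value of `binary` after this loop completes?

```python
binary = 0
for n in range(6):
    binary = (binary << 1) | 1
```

Build 6 consecutive 1-bits: 0b111111
`binary` takes the values: 0 → 1 → 3 → 7 → 15 → 31 → 63

Answer: 63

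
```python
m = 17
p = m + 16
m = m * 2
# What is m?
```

Trace:
`m = 17` → m = 17
`p = m + 16` → p = 33
`m = m * 2` → m = 34
So m = 34

Answer: 34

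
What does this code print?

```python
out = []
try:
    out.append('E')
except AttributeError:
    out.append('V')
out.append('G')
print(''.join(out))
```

Execution trace: 'E' (try body, no exception) → 'G' (after the try/except). Output: EG

Answer: EG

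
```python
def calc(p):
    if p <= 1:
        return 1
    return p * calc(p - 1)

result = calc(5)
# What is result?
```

calc(5) = 5 * 4 * 3 * 2 * 1 = 120

Answer: 120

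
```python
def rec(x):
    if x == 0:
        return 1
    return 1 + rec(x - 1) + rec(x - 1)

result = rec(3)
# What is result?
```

rec(x) = 1 + 2·rec(x-1), rec(0)=1. Closed form: (1+1)·2^3 - 1 = 15.

Answer: 15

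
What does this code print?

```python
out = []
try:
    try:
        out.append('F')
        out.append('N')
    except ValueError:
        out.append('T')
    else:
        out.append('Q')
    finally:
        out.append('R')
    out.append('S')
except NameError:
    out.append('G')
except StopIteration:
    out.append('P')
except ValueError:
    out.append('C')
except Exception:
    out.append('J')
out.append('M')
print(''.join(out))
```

Execution trace: 'F' (inner try body) → 'N' (inner try body, no exception) → 'Q' (inner else) → 'R' (inner finally) → 'S' (try body, no exception) → 'M' (after the try/except). Output: FNQRSM

Answer: FNQRSM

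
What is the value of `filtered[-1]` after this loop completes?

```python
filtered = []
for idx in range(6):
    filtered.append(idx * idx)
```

Last element of squares 0 to 5
`filtered` takes the values: [] → [0] → [0, 1] → [0, 1, 4] → [0, 1, 4, 9] → [0, 1, 4, 9, 16] → [0, 1, 4, 9, 16, 25]
So `filtered[-1]` = 25

Answer: 25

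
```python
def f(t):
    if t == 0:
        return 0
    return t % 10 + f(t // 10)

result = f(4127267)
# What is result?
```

Sum of digits of 4127267: 7 + 6 + 2 + 7 + 2 + 1 + 4 = 29

Answer: 29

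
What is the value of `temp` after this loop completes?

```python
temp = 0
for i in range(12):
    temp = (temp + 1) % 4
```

Increment mod 4, 12 times = 0
`temp` takes the values: 0 → 1 → 2 → 3 → 0 → 1 → 2 → 3 → 0 → 1 → 2 → 3 → 0

Answer: 0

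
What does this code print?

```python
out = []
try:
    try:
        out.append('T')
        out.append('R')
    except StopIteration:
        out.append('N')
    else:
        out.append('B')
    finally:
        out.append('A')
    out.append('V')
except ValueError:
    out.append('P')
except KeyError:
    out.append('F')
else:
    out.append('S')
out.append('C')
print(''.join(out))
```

Execution trace: 'T' (inner try body) → 'R' (inner try body, no exception) → 'B' (inner else) → 'A' (inner finally) → 'V' (try body, no exception) → 'S' (else) → 'C' (after the try/except). Output: TRBAVSC

Answer: TRBAVSC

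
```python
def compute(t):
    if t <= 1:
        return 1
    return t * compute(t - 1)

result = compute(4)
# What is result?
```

compute(4) = 4 * 3 * 2 * 1 = 24

Answer: 24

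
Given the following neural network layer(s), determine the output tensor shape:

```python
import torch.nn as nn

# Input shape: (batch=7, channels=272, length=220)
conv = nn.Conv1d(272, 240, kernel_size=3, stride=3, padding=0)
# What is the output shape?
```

Input: (7, 272, 220) -> Output: (7, 240, 73)

Answer: (7, 240, 73)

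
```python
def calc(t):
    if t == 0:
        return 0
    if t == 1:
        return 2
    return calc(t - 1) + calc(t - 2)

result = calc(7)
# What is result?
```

Build up from base cases: calc(0)=0, calc(1)=2, calc(2)=2, calc(3)=4, calc(4)=6, calc(5)=10, calc(6)=16, ..., calc(7)=26

Answer: 26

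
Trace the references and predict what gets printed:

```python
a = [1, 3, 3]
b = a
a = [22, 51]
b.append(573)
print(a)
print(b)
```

Key concept: rebinding vs mutation: a is rebound to a new list, b still points at the original.
Step by step:
`a = [1, 3, 3]` → a = [1, 3, 3]
`b = a` → b = [1, 3, 3] (same object as a)
`a = [22, 51]` → a = [22, 51]
`b.append(573)` → b = [1, 3, 3, 573]
`print(a)` → prints [22, 51]
`print(b)` → prints [1, 3, 3, 573]

Answer:
[22, 51]
[1, 3, 3, 573]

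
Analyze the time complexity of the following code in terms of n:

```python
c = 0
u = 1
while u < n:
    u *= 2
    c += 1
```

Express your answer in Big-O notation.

Each loop level contributes: log n. Multiplying the contributions gives O(log n).

Answer: O(log n)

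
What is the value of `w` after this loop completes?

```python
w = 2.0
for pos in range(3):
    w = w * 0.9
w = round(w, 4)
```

Exponential decay: 2.0 * 0.9^3
`w` takes the values: 2.0 → 1.8 → 1.62 → 1.458

Answer: 1.458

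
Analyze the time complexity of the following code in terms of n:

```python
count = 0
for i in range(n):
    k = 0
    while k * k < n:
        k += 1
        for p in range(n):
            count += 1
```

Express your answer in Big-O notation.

Each loop level contributes: n × √n × n. Multiplying the contributions gives O(n^2√n).

Answer: O(n^2√n)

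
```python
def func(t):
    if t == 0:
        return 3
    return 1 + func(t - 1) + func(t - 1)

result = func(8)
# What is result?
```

func(t) = 1 + 2·func(t-1), func(0)=3. Closed form: (3+1)·2^8 - 1 = 1023.

Answer: 1023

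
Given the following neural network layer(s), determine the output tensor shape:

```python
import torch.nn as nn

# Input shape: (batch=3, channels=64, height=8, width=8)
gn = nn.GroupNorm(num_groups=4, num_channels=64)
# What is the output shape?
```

Input: (3, 64, 8, 8) -> Output: (3, 64, 8, 8)

Answer: (3, 64, 8, 8)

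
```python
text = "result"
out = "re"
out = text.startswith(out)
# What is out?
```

Trace:
`text = "result"` → text = 'result'
`out = "re"` → out = 're'
`out = text.startswith(out)` → out = True
So out = True

Answer: True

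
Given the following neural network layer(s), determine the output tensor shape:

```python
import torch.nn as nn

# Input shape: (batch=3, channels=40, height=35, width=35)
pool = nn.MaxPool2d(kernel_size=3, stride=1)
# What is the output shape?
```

Input: (3, 40, 35, 35) -> Output: (3, 40, 33, 33)

Answer: (3, 40, 33, 33)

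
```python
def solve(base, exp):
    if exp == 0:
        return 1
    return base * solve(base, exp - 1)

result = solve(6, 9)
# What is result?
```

solve(6, 9) = 6 * 6 * 6 * 6 * 6 * 6 * 6 * 6 * 6 = 10077696

Answer: 10077696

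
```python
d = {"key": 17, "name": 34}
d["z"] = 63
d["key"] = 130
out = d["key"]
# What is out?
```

Trace:
`d = {"key": 17, "name": 34}` → d = {'key': 17, 'name': 34}
`d["z"] = 63` → d = {'key': 17, 'name': 34, 'z': 63}
`d["key"] = 130` → d = {'key': 130, 'name': 34, 'z': 63}
`out = d["key"]` → out = 130
So out = 130

Answer: 130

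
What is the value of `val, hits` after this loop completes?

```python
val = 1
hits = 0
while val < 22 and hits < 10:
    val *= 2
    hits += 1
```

Double until >= 22 or 10 iterations
`val, hits` takes the values: (1, 0) → (2, 0) → (2, 1) → (4, 1) → (4, 2) → (8, 2) → (8, 3) → (16, 3) → (16, 4) → (32, 4) → (32, 5)

Answer: 32, 5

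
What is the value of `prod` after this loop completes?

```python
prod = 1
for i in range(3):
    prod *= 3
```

3^3 = 27
`prod` takes the values: 1 → 3 → 9 → 27

Answer: 27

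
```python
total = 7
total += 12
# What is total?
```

Trace:
`total = 7` → total = 7
`total += 12` → total = 19
So total = 19

Answer: 19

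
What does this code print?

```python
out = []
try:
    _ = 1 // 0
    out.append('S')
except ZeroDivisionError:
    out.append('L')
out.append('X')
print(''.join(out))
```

Execution trace: 'L' (except ZeroDivisionError) → 'X' (after the try/except). Output: LX

Answer: LX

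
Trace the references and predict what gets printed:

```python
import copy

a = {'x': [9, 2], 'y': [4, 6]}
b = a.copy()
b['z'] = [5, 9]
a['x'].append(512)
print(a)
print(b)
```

Key concept: shallow copy of dict with mutable values.
Step by step:
`a = {'x': [9, 2], 'y': [4, 6]}` → a = {'x': [9, 2], 'y': [4, 6]}
`b = a.copy()` → b = {'x': [9, 2], 'y': [4, 6]}
`b['z'] = [5, 9]` → b = {'x': [9, 2], 'y': [4, 6], 'z': [5, 9]}
`a['x'].append(512)` → a = {'x': [9, 2, 512], 'y': [4, 6]}; b = {'x': [9, 2, 512], 'y': [4, 6], 'z': [5, 9]}
`print(a)` → prints {'x': [9, 2, 512], 'y': [4, 6]}
`print(b)` → prints {'x': [9, 2, 512], 'y': [4, 6], 'z': [5, 9]}

Answer:
{'x': [9, 2, 512], 'y': [4, 6]}
{'x': [9, 2, 512], 'y': [4, 6], 'z': [5, 9]}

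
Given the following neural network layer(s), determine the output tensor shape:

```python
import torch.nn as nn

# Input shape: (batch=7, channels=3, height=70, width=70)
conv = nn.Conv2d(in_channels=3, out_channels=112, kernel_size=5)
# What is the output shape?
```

Input: (7, 3, 70, 70) -> Output: (7, 112, 66, 66)

Answer: (7, 112, 66, 66)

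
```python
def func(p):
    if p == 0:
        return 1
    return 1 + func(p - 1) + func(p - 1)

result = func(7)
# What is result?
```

func(p) = 1 + 2·func(p-1), func(0)=1. Closed form: (1+1)·2^7 - 1 = 255.

Answer: 255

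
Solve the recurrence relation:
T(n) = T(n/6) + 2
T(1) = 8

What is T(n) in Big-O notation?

Each step divides n by 6 and adds 2. After log_6(n) steps we reach T(1)=8. So T(n) = 2·log_6(n) + 8 = O(log n).

Answer: O(log n)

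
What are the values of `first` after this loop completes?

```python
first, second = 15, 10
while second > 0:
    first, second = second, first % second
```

GCD of 15 and 10
`first` takes the values: 15 → 10 → 5

Answer: 5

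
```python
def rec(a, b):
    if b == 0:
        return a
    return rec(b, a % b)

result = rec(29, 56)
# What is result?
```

rec(29, 56) -> rec(56, 29) -> rec(29, 27) -> rec(27, 2) -> rec(2, 1) -> rec(1, 0) -> 1

Answer: 1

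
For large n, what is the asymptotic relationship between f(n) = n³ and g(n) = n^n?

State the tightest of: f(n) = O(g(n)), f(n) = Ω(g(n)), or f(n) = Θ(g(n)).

n³ vs n^n: f(n) = O(g(n)) but not Ω(g(n)) — n^n grows strictly faster than n³.

Answer: f(n) = O(g(n)) but not Ω(g(n)) — n^n grows strictly faster than n³.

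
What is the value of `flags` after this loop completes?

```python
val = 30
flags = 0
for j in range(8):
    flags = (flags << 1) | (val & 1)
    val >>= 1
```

Reverse lowest 8 bits of 30
`flags` takes the values: 0 → 1 → 3 → 7 → 15 → 30 → 60 → 120

Answer: 120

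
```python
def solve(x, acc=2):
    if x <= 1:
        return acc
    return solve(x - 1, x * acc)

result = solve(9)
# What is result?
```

Accumulator trace (n, acc): (9, 2) -> (8, 18) -> (7, 144) -> (6, 1008) -> (5, 6048) -> (4, 30240) -> (3, 120960) -> (2, 362880) -> (1, 725760) -> return 725760

Answer: 725760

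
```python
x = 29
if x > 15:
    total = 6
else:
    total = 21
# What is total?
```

Trace:
`x = 29` → x = 29
`if x > 15: ...` → x > 15 is True → total = 6
So total = 6

Answer: 6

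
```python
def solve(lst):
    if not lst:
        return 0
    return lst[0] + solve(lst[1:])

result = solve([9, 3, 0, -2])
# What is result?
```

9 + 3 + 0 + (-2) + 0 = 10

Answer: 10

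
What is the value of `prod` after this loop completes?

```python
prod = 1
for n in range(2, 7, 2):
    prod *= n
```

Product of even numbers 2 to 6
`prod` takes the values: 1 → 2 → 8 → 48

Answer: 48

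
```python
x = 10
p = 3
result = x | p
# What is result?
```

Trace:
`x = 10` → x = 10
`p = 3` → p = 3
`result = x | p` → result = 11
So result = 11

Answer: 11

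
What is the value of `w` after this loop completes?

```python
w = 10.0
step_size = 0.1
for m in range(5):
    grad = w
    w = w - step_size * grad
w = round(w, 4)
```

Gradient descent: w = 10.0 * (1 - 0.1)^5
`w` takes the values: 10.0 → 9.0 → 8.1 → 7.29 → 6.561 → 5.9049

Answer: 5.9049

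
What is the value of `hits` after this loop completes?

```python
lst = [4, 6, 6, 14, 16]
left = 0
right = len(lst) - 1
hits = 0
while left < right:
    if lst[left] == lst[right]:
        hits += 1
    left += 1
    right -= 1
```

Count matching pairs from ends
`hits` takes the values: 0

Answer: 0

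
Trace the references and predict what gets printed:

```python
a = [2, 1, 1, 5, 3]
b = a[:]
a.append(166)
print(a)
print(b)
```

Key concept: slice [:] creates copy.
Step by step:
`a = [2, 1, 1, 5, 3]` → a = [2, 1, 1, 5, 3]
`b = a[:]` → b = [2, 1, 1, 5, 3]
`a.append(166)` → a = [2, 1, 1, 5, 3, 166]
`print(a)` → prints [2, 1, 1, 5, 3, 166]
`print(b)` → prints [2, 1, 1, 5, 3]

Answer:
[2, 1, 1, 5, 3, 166]
[2, 1, 1, 5, 3]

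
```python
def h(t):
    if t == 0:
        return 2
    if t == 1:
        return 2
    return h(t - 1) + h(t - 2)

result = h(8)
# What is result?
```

Build up from base cases: h(0)=2, h(1)=2, h(2)=4, h(3)=6, h(4)=10, h(5)=16, h(6)=26, ..., h(8)=68

Answer: 68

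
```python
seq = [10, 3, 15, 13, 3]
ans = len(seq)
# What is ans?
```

Trace:
`seq = [10, 3, 15, 13, 3]` → seq = [10, 3, 15, 13, 3]
`ans = len(seq)` → ans = 5
So ans = 5

Answer: 5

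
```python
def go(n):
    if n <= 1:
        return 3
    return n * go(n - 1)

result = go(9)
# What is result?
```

go(9) = 9 * 8 * 7 * 6 * 5 * 4 * 3 * 2 * 3 = 1088640

Answer: 1088640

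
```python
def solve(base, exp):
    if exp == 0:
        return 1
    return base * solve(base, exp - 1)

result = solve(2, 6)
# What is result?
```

solve(2, 6) = 2 * 2 * 2 * 2 * 2 * 2 = 64

Answer: 64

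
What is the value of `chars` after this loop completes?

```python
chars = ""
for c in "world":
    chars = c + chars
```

Reverse 'world'
`chars` takes the values: "" → "w" → "ow" → "row" → "lrow" → "dlrow"

Answer: "dlrow"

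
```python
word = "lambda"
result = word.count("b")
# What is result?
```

Trace:
`word = "lambda"` → word = 'lambda'
`result = word.count("b")` → result = 1
So result = 1

Answer: 1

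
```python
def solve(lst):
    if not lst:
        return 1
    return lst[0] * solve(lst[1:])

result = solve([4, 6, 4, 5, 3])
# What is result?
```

Product over [4, 6, 4, 5, 3] = 4 * 6 * 4 * 5 * 3 = 1440

Answer: 1440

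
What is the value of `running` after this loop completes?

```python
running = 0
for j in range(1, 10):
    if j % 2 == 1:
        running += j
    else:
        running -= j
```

Add odd, subtract even
`running` takes the values: 0 → 1 → -1 → 2 → -2 → 3 → -3 → 4 → -4 → 5

Answer: 5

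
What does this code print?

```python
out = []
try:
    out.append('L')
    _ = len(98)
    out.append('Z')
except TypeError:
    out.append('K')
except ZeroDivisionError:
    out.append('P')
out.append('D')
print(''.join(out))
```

Execution trace: 'L' (try body) → 'K' (except TypeError) → 'D' (after the try/except). Output: LKD

Answer: LKD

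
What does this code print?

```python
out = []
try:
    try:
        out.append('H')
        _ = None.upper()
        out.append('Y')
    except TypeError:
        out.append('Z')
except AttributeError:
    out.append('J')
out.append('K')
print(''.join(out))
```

Execution trace: 'H' (try body) → 'J' (outer except AttributeError) → 'K' (after the try/except). Output: HJK

Answer: HJK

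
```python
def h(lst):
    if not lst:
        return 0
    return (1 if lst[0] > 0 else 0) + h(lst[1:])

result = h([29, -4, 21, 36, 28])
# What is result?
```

Count of positive elements in [29, -4, 21, 36, 28] = 4

Answer: 4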